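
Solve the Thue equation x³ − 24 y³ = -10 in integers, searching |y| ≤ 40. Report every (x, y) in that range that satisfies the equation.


The equation is x³ - 24y³ = -10. For fixed y, x³ = 24·y³ − 10, so a solution requires the RHS to be a perfect cube.
Strategy: iterate y from -40 to 40, compute RHS = 24·y³ − 10, and check whether it is a (positive or negative) perfect cube.
Check small values of y:
  y = 0: RHS = -10 is not a perfect cube.
  y = 1: RHS = 14 is not a perfect cube.
  y = -1: RHS = -34 is not a perfect cube.
  y = 2: RHS = 182 is not a perfect cube.
  y = -2: RHS = -202 is not a perfect cube.
  y = 3: RHS = 638 is not a perfect cube.
  y = -3: RHS = -658 is not a perfect cube.
Continuing the search up to |y| = 40 finds no solutions either.
No (x, y) in the scanned range satisfies the equation.

No integer solutions with |y| ≤ 40.


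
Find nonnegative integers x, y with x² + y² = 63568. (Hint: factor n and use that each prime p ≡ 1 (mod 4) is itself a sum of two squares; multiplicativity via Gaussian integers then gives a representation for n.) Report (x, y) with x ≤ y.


Step 1: Factor n = 63568 = 2^4 · 29 · 137.
Step 2: Check the mod-4 condition on each prime factor: 2 = 2 (special); 29 ≡ 1 (mod 4), exponent 1; 137 ≡ 1 (mod 4), exponent 1.
All primes ≡ 3 (mod 4) appear to even exponent (or don't appear), so by the two-squares theorem n IS expressible as a sum of two squares.
Step 3: Build a representation. Group n = k² · m with k = 4 and m = 29 · 137 = 3973 (a product of primes ≡ 1 (mod 4)); a representation of m scales to one of n via (k·x)² + (k·y)² = k²(x² + y²). Each prime p ≡ 1 (mod 4) is itself a sum of two squares; find a² by testing p − a² for a perfect square:
  29: 29 − 1² = 28, 29 − 2² = 25 = 5² ⇒ 29 = 2² + 5².
  137: 137 − 1² = 136, 137 − 2² = 133, 137 − 3² = 128, 137 − 4² = 121 = 11² ⇒ 137 = 4² + 11².
  Combine using the Brahmagupta–Fibonacci identity (a² + b²)(c² + d²) = (ac − bd)² + (ad + bc)² = (ac + bd)² + (ad − bc)²:
  29 · 137 = 3973: from (2² + 5²)(4² + 11²), take (2·4 − 5·11, 2·11 + 5·4) = (8 − 55, 22 + 20) = (-47, 42); dropping signs (only squares matter) gives (47, 42); check 47² + 42² = 2209 + 1764 = 3973 ✓.
  Scale by k = 4: (4·47, 4·42) = (188, 168).
Step 4: Order so x ≤ y and verify: 168² + 188² = 28224 + 35344 = 63568 = n. ✓

n = 63568 = 168² + 188² (one valid representation with x ≤ y).


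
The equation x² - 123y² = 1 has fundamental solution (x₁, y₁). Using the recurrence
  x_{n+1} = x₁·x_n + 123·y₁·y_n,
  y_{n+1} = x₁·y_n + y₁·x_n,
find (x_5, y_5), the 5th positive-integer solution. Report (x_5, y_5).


Step 1: Find the fundamental solution (x₁, y₁) of x² - 123y² = 1.
  Expand √123 as a continued fraction. a₀ = ⌊√123⌋ = 11; iterate m_{k+1} = d_k·a_k − m_k, d_{k+1} = (123 − m_{k+1}²)/d_k, a_{k+1} = ⌊(a₀ + m_{k+1})/d_{k+1}⌋ (starting m₀ = 0, d₀ = 1), with convergents p_k = a_k·p_{k-1} + p_{k-2}, q_k = a_k·q_{k-1} + q_{k-2} (p₋₁ = 1, q₋₁ = 0):
  k = 0: a₀ = 11; p₀/q₀ = 11/1; p₀² − 123·q₀² = 121 − 123 = -2.
  k = 1: m = 11, d = 2, a = ⌊(11 + 11)/2⌋ = 11; p/q = (11·11 + 1)/(11·1 + 0) = 122/11; p² − 123·q² = 14884 − 14883 = 1.
  The first convergent with p² − 123·q² = 1 gives the fundamental solution (x₁, y₁) = (122, 11).
Step 2: Apply the recurrence (x_{n+1}, y_{n+1}) = (x₁x_n + 123y₁y_n, x₁y_n + y₁x_n) repeatedly.
  From (x_1, y_1) = (122, 11): x_2 = 122·122 + 123·11·11 = 29767; y_2 = 122·11 + 11·122 = 2684.
  From (x_2, y_2) = (29767, 2684): x_3 = 122·29767 + 123·11·2684 = 7263026; y_3 = 122·2684 + 11·29767 = 654885.
  From (x_3, y_3) = (7263026, 654885): x_4 = 122·7263026 + 123·11·654885 = 1772148577; y_4 = 122·654885 + 11·7263026 = 159789256.
  From (x_4, y_4) = (1772148577, 159789256): x_5 = 122·1772148577 + 123·11·159789256 = 432396989762; y_5 = 122·159789256 + 11·1772148577 = 38987923579.
Step 3: Verify x_5² - 123·y_5² = 186967156755239132816644 - 186967156755239132816643 = 1 (should be 1). ✓

(x_1, y_1) = (122, 11); (x_5, y_5) = (432396989762, 38987923579).


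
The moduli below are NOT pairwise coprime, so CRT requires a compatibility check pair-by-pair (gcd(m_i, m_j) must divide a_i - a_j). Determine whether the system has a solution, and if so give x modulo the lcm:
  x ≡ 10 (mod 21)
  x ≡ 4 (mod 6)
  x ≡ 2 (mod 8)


Moduli 21, 6, 8 are not pairwise coprime, so CRT works modulo lcm(m_i) when all pairwise compatibility conditions hold.
Pairwise compatibility: gcd(m_i, m_j) must divide a_i - a_j for every pair.
Merge one congruence at a time:
  Start: x ≡ 10 (mod 21).
  Combine with x ≡ 4 (mod 6): gcd(21, 6) = 3; 4 - 10 = -6, which IS divisible by 3, so compatible.
    Write x = 10 + 21·t and substitute into x ≡ 4 (mod 6): 21·t ≡ 4 − 10 = -6 (mod 6).
    Divide the congruence (and modulus) by g = 3: 7·t ≡ -2 (mod 2).
    Reduce coefficients mod 2: 1·t ≡ 0 (mod 2).
    So t ≡ 0 (mod 2).
    Then x = 10 + 21·0 = 10, valid modulo lcm(21, 6) = 42: x ≡ 10 (mod 42).
  Combine with x ≡ 2 (mod 8): gcd(42, 8) = 2; 2 - 10 = -8, which IS divisible by 2, so compatible.
    Write x = 10 + 42·t and substitute into x ≡ 2 (mod 8): 42·t ≡ 2 − 10 = -8 (mod 8).
    Divide the congruence (and modulus) by g = 2: 21·t ≡ -4 (mod 4).
    Reduce coefficients mod 4: 1·t ≡ 0 (mod 4).
    So t ≡ 0 (mod 4).
    Then x = 10 + 42·0 = 10, valid modulo lcm(42, 8) = 168: x ≡ 10 (mod 168).
Verify: 10 mod 21 = 10, 10 mod 6 = 4, 10 mod 8 = 2.

x ≡ 10 (mod 168).


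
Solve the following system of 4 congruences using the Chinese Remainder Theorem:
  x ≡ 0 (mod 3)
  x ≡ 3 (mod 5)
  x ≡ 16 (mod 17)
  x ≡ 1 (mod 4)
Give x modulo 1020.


Product of moduli M = 3 · 5 · 17 · 4 = 1020.
Merge one congruence at a time:
  Start: x ≡ 0 (mod 3).
  Combine with x ≡ 3 (mod 5); new modulus lcm = 15.
    Write x = 0 + 3·t and substitute into x ≡ 3 (mod 5): 3·t ≡ 3 − 0 = 3 (mod 5).
    The inverse of 3 mod 5 is 2 (since 3·2 = 6 = 1·5 + 1), so t ≡ 2·3 = 6 ≡ 1 (mod 5).
    Then x = 0 + 3·1 = 3, valid modulo lcm(3, 5) = 15: x ≡ 3 (mod 15).
  Combine with x ≡ 16 (mod 17); new modulus lcm = 255.
    Write x = 3 + 15·t and substitute into x ≡ 16 (mod 17): 15·t ≡ 16 − 3 = 13 (mod 17).
    The inverse of 15 mod 17 is 8 (since 15·8 = 120 = 7·17 + 1), so t ≡ 8·13 = 104 ≡ 2 (mod 17).
    Then x = 3 + 15·2 = 33, valid modulo lcm(15, 17) = 255: x ≡ 33 (mod 255).
  Combine with x ≡ 1 (mod 4); new modulus lcm = 1020.
    Write x = 33 + 255·t and substitute into x ≡ 1 (mod 4): 255·t ≡ 1 − 33 = -32 (mod 4).
    Reduce coefficients mod 4: 3·t ≡ 0 (mod 4).
    The inverse of 3 mod 4 is 3 (since 3·3 = 9 = 2·4 + 1), so t ≡ 3·0 = 0 ≡ 0 (mod 4).
    Then x = 33 + 255·0 = 33, valid modulo lcm(255, 4) = 1020: x ≡ 33 (mod 1020).
Verify against each original: 33 mod 3 = 0, 33 mod 5 = 3, 33 mod 17 = 16, 33 mod 4 = 1.

x ≡ 33 (mod 1020).


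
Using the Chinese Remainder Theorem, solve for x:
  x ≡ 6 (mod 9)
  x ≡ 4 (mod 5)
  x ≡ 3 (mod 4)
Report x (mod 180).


Moduli 9, 5, 4 are pairwise coprime; by CRT there is a unique solution modulo M = 9 · 5 · 4 = 180.
Solve pairwise, accumulating the modulus:
  Start with x ≡ 6 (mod 9).
  Combine with x ≡ 4 (mod 5): since gcd(9, 5) = 1, we get a unique residue mod 45.
    Write x = 6 + 9·t and substitute into x ≡ 4 (mod 5): 9·t ≡ 4 − 6 = -2 (mod 5).
    Reduce coefficients mod 5: 4·t ≡ 3 (mod 5).
    The inverse of 4 mod 5 is 4 (since 4·4 = 16 = 3·5 + 1), so t ≡ 4·3 = 12 ≡ 2 (mod 5).
    Then x = 6 + 9·2 = 24, valid modulo lcm(9, 5) = 45: x ≡ 24 (mod 45).
  Combine with x ≡ 3 (mod 4): since gcd(45, 4) = 1, we get a unique residue mod 180.
    Write x = 24 + 45·t and substitute into x ≡ 3 (mod 4): 45·t ≡ 3 − 24 = -21 (mod 4).
    Reduce coefficients mod 4: 1·t ≡ 3 (mod 4).
    So t ≡ 3 (mod 4).
    Then x = 24 + 45·3 = 159, valid modulo lcm(45, 4) = 180: x ≡ 159 (mod 180).
Verify: 159 mod 9 = 6 ✓, 159 mod 5 = 4 ✓, 159 mod 4 = 3 ✓.

x ≡ 159 (mod 180).


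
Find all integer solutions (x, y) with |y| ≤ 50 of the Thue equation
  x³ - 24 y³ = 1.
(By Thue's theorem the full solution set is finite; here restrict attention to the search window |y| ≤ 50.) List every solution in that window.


The equation is x³ - 24y³ = 1. For fixed y, x³ = 24·y³ + 1, so a solution requires the RHS to be a perfect cube.
Strategy: iterate y from -50 to 50, compute RHS = 24·y³ + 1, and check whether it is a (positive or negative) perfect cube.
Check small values of y:
  y = 0: RHS = 1 = (1)³ ⇒ x = 1 works.
  y = 1: RHS = 25 is not a perfect cube.
  y = -1: RHS = -23 is not a perfect cube.
  y = 2: RHS = 193 is not a perfect cube.
  y = -2: RHS = -191 is not a perfect cube.
  y = 3: RHS = 649 is not a perfect cube.
  y = -3: RHS = -647 is not a perfect cube.
Continuing the search up to |y| = 50 finds no further solutions beyond those listed.
Collected solutions: (1, 0).

Solutions (with |y| ≤ 50): (1, 0).


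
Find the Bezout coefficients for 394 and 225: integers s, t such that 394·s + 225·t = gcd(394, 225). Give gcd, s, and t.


Euclidean algorithm on (394, 225) — divide until remainder is 0:
  394 = 1 · 225 + 169
  225 = 1 · 169 + 56
  169 = 3 · 56 + 1
  56 = 56 · 1 + 0
gcd(394, 225) = 1.
Track Bezout coefficients alongside the remainders: start with r₀ = 394 = a·1 + b·0 (s = 1, t = 0) and r₁ = 225 = a·0 + b·1 (s = 0, t = 1); each new remainder r_{k+1} = r_{k-1} − q_k·r_k inherits s_{k+1} = s_{k-1} − q_k·s_k, t_{k+1} = t_{k-1} − q_k·t_k, so r_k = a·s_k + b·t_k at every step:
  q = 1: r = 169, s = 1 − 1·0 = 1, t = 0 − 1·1 = -1  (check: 394·1 + 225·(-1) = 169)
  q = 1: r = 56, s = 0 − 1·1 = -1, t = 1 − 1·(-1) = 2  (check: 394·(-1) + 225·2 = 56)
  q = 3: r = 1, s = 1 − 3·(-1) = 4, t = -1 − 3·2 = -7  (check: 394·4 + 225·(-7) = 1)
The row with r = 1 (the gcd) gives the Bezout coefficients s = 4, t = -7.
Result: 394 · (4) + 225 · (-7) = 1.

gcd(394, 225) = 1; s = 4, t = -7 (check: 394·4 + 225·(-7) = 1).


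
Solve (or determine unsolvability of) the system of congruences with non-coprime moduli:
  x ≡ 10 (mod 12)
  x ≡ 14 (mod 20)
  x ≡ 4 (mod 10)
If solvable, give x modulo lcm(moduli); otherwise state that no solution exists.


Moduli 12, 20, 10 are not pairwise coprime, so CRT works modulo lcm(m_i) when all pairwise compatibility conditions hold.
Pairwise compatibility: gcd(m_i, m_j) must divide a_i - a_j for every pair.
Merge one congruence at a time:
  Start: x ≡ 10 (mod 12).
  Combine with x ≡ 14 (mod 20): gcd(12, 20) = 4; 14 - 10 = 4, which IS divisible by 4, so compatible.
    Write x = 10 + 12·t and substitute into x ≡ 14 (mod 20): 12·t ≡ 14 − 10 = 4 (mod 20).
    Divide the congruence (and modulus) by g = 4: 3·t ≡ 1 (mod 5).
    The inverse of 3 mod 5 is 2 (since 3·2 = 6 = 1·5 + 1), so t ≡ 2·1 = 2 ≡ 2 (mod 5).
    Then x = 10 + 12·2 = 34, valid modulo lcm(12, 20) = 60: x ≡ 34 (mod 60).
  Combine with x ≡ 4 (mod 10): gcd(60, 10) = 10; 4 - 34 = -30, which IS divisible by 10, so compatible.
    Write x = 34 + 60·t and substitute into x ≡ 4 (mod 10): 60·t ≡ 4 − 34 = -30 (mod 10).
    Divide the congruence (and modulus) by g = 10: 6·t ≡ -3 (mod 1).
    Modulo 1 every t works; take t = 0.
    Then x = 34 + 60·0 = 34, valid modulo lcm(60, 10) = 60: x ≡ 34 (mod 60).
Verify: 34 mod 12 = 10, 34 mod 20 = 14, 34 mod 10 = 4.

x ≡ 34 (mod 60).


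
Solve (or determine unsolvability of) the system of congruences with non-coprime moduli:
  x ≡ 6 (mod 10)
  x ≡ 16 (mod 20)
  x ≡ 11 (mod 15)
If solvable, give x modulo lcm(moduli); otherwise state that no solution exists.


Moduli 10, 20, 15 are not pairwise coprime, so CRT works modulo lcm(m_i) when all pairwise compatibility conditions hold.
Pairwise compatibility: gcd(m_i, m_j) must divide a_i - a_j for every pair.
Merge one congruence at a time:
  Start: x ≡ 6 (mod 10).
  Combine with x ≡ 16 (mod 20): gcd(10, 20) = 10; 16 - 6 = 10, which IS divisible by 10, so compatible.
    Write x = 6 + 10·t and substitute into x ≡ 16 (mod 20): 10·t ≡ 16 − 6 = 10 (mod 20).
    Divide the congruence (and modulus) by g = 10: 1·t ≡ 1 (mod 2).
    So t ≡ 1 (mod 2).
    Then x = 6 + 10·1 = 16, valid modulo lcm(10, 20) = 20: x ≡ 16 (mod 20).
  Combine with x ≡ 11 (mod 15): gcd(20, 15) = 5; 11 - 16 = -5, which IS divisible by 5, so compatible.
    Write x = 16 + 20·t and substitute into x ≡ 11 (mod 15): 20·t ≡ 11 − 16 = -5 (mod 15).
    Divide the congruence (and modulus) by g = 5: 4·t ≡ -1 (mod 3).
    Reduce coefficients mod 3: 1·t ≡ 2 (mod 3).
    So t ≡ 2 (mod 3).
    Then x = 16 + 20·2 = 56, valid modulo lcm(20, 15) = 60: x ≡ 56 (mod 60).
Verify: 56 mod 10 = 6, 56 mod 20 = 16, 56 mod 15 = 11.

x ≡ 56 (mod 60).


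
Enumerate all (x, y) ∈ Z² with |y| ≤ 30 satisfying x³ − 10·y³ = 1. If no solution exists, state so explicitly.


The equation is x³ - 10y³ = 1. For fixed y, x³ = 10·y³ + 1, so a solution requires the RHS to be a perfect cube.
Strategy: iterate y from -30 to 30, compute RHS = 10·y³ + 1, and check whether it is a (positive or negative) perfect cube.
Check small values of y:
  y = 0: RHS = 1 = (1)³ ⇒ x = 1 works.
  y = 1: RHS = 11 is not a perfect cube.
  y = -1: RHS = -9 is not a perfect cube.
  y = 2: RHS = 81 is not a perfect cube.
  y = -2: RHS = -79 is not a perfect cube.
  y = 3: RHS = 271 is not a perfect cube.
  y = -3: RHS = -269 is not a perfect cube.
Continuing the search up to |y| = 30 finds no further solutions beyond those listed.
Collected solutions: (1, 0).

Solutions (with |y| ≤ 30): (1, 0).


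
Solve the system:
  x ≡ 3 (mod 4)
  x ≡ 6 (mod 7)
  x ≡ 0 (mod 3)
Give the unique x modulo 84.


Moduli 4, 7, 3 are pairwise coprime; by CRT there is a unique solution modulo M = 4 · 7 · 3 = 84.
Solve pairwise, accumulating the modulus:
  Start with x ≡ 3 (mod 4).
  Combine with x ≡ 6 (mod 7): since gcd(4, 7) = 1, we get a unique residue mod 28.
    Write x = 3 + 4·t and substitute into x ≡ 6 (mod 7): 4·t ≡ 6 − 3 = 3 (mod 7).
    The inverse of 4 mod 7 is 2 (since 4·2 = 8 = 1·7 + 1), so t ≡ 2·3 = 6 ≡ 6 (mod 7).
    Then x = 3 + 4·6 = 27, valid modulo lcm(4, 7) = 28: x ≡ 27 (mod 28).
  Combine with x ≡ 0 (mod 3): since gcd(28, 3) = 1, we get a unique residue mod 84.
    Write x = 27 + 28·t and substitute into x ≡ 0 (mod 3): 28·t ≡ 0 − 27 = -27 (mod 3).
    Reduce coefficients mod 3: 1·t ≡ 0 (mod 3).
    So t ≡ 0 (mod 3).
    Then x = 27 + 28·0 = 27, valid modulo lcm(28, 3) = 84: x ≡ 27 (mod 84).
Verify: 27 mod 4 = 3 ✓, 27 mod 7 = 6 ✓, 27 mod 3 = 0 ✓.

x ≡ 27 (mod 84).


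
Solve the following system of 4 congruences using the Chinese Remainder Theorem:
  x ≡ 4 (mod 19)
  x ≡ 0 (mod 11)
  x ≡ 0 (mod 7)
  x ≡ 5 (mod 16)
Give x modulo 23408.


Product of moduli M = 19 · 11 · 7 · 16 = 23408.
Merge one congruence at a time:
  Start: x ≡ 4 (mod 19).
  Combine with x ≡ 0 (mod 11); new modulus lcm = 209.
    Write x = 4 + 19·t and substitute into x ≡ 0 (mod 11): 19·t ≡ 0 − 4 = -4 (mod 11).
    Reduce coefficients mod 11: 8·t ≡ 7 (mod 11).
    The inverse of 8 mod 11 is 7 (since 8·7 = 56 = 5·11 + 1), so t ≡ 7·7 = 49 ≡ 5 (mod 11).
    Then x = 4 + 19·5 = 99, valid modulo lcm(19, 11) = 209: x ≡ 99 (mod 209).
  Combine with x ≡ 0 (mod 7); new modulus lcm = 1463.
    Write x = 99 + 209·t and substitute into x ≡ 0 (mod 7): 209·t ≡ 0 − 99 = -99 (mod 7).
    Reduce coefficients mod 7: 6·t ≡ 6 (mod 7).
    The inverse of 6 mod 7 is 6 (since 6·6 = 36 = 5·7 + 1), so t ≡ 6·6 = 36 ≡ 1 (mod 7).
    Then x = 99 + 209·1 = 308, valid modulo lcm(209, 7) = 1463: x ≡ 308 (mod 1463).
  Combine with x ≡ 5 (mod 16); new modulus lcm = 23408.
    Write x = 308 + 1463·t and substitute into x ≡ 5 (mod 16): 1463·t ≡ 5 − 308 = -303 (mod 16).
    Reduce coefficients mod 16: 7·t ≡ 1 (mod 16).
    The inverse of 7 mod 16 is 7 (since 7·7 = 49 = 3·16 + 1), so t ≡ 7·1 = 7 ≡ 7 (mod 16).
    Then x = 308 + 1463·7 = 10549, valid modulo lcm(1463, 16) = 23408: x ≡ 10549 (mod 23408).
Verify against each original: 10549 mod 19 = 4, 10549 mod 11 = 0, 10549 mod 7 = 0, 10549 mod 16 = 5.

x ≡ 10549 (mod 23408).


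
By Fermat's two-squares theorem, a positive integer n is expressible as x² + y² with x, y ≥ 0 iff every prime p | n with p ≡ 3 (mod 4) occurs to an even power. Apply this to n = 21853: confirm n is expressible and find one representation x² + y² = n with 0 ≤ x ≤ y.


Step 1: Factor n = 21853 = 13 · 41^2.
Step 2: Check the mod-4 condition on each prime factor: 13 ≡ 1 (mod 4), exponent 1; 41 ≡ 1 (mod 4), exponent 2.
All primes ≡ 3 (mod 4) appear to even exponent (or don't appear), so by the two-squares theorem n IS expressible as a sum of two squares.
Step 3: Build a representation. Here n = 13 · 41 · 41 is a product of primes ≡ 1 (mod 4). Each prime p ≡ 1 (mod 4) is itself a sum of two squares; find a² by testing p − a² for a perfect square:
  13: 13 − 1² = 12, 13 − 2² = 9 = 3² ⇒ 13 = 2² + 3².
  41: 41 − 1² = 40, 41 − 2² = 37, 41 − 3² = 32, 41 − 4² = 25 = 5² ⇒ 41 = 4² + 5².
  Combine using the Brahmagupta–Fibonacci identity (a² + b²)(c² + d²) = (ac − bd)² + (ad + bc)² = (ac + bd)² + (ad − bc)²:
  13 · 41 = 533: from (2² + 3²)(4² + 5²), take (2·4 − 3·5, 2·5 + 3·4) = (8 − 15, 10 + 12) = (-7, 22); dropping signs (only squares matter) gives (7, 22); check 7² + 22² = 49 + 484 = 533 ✓.
  533 · 41 = 21853: from (7² + 22²)(4² + 5²), take (7·4 − 22·5, 7·5 + 22·4) = (28 − 110, 35 + 88) = (-82, 123); dropping signs (only squares matter) gives (82, 123); check 82² + 123² = 6724 + 15129 = 21853 ✓.
Step 4: Order so x ≤ y and verify: 82² + 123² = 6724 + 15129 = 21853 = n. ✓

n = 21853 = 82² + 123² (one valid representation with x ≤ y).


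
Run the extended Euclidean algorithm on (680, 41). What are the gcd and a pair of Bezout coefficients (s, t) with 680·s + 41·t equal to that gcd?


Euclidean algorithm on (680, 41) — divide until remainder is 0:
  680 = 16 · 41 + 24
  41 = 1 · 24 + 17
  24 = 1 · 17 + 7
  17 = 2 · 7 + 3
  7 = 2 · 3 + 1
  3 = 3 · 1 + 0
gcd(680, 41) = 1.
Track Bezout coefficients alongside the remainders: start with r₀ = 680 = a·1 + b·0 (s = 1, t = 0) and r₁ = 41 = a·0 + b·1 (s = 0, t = 1); each new remainder r_{k+1} = r_{k-1} − q_k·r_k inherits s_{k+1} = s_{k-1} − q_k·s_k, t_{k+1} = t_{k-1} − q_k·t_k, so r_k = a·s_k + b·t_k at every step:
  q = 16: r = 24, s = 1 − 16·0 = 1, t = 0 − 16·1 = -16  (check: 680·1 + 41·(-16) = 24)
  q = 1: r = 17, s = 0 − 1·1 = -1, t = 1 − 1·(-16) = 17  (check: 680·(-1) + 41·17 = 17)
  q = 1: r = 7, s = 1 − 1·(-1) = 2, t = -16 − 1·17 = -33  (check: 680·2 + 41·(-33) = 7)
  q = 2: r = 3, s = -1 − 2·2 = -5, t = 17 − 2·(-33) = 83  (check: 680·(-5) + 41·83 = 3)
  q = 2: r = 1, s = 2 − 2·(-5) = 12, t = -33 − 2·83 = -199  (check: 680·12 + 41·(-199) = 1)
The row with r = 1 (the gcd) gives the Bezout coefficients s = 12, t = -199.
Result: 680 · (12) + 41 · (-199) = 1.

gcd(680, 41) = 1; s = 12, t = -199 (check: 680·12 + 41·(-199) = 1).


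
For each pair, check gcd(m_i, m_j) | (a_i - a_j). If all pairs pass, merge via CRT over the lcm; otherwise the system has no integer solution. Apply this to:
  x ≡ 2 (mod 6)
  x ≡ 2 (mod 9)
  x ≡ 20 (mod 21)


Moduli 6, 9, 21 are not pairwise coprime, so CRT works modulo lcm(m_i) when all pairwise compatibility conditions hold.
Pairwise compatibility: gcd(m_i, m_j) must divide a_i - a_j for every pair.
Merge one congruence at a time:
  Start: x ≡ 2 (mod 6).
  Combine with x ≡ 2 (mod 9): gcd(6, 9) = 3; 2 - 2 = 0, which IS divisible by 3, so compatible.
    Write x = 2 + 6·t and substitute into x ≡ 2 (mod 9): 6·t ≡ 2 − 2 = 0 (mod 9).
    Divide the congruence (and modulus) by g = 3: 2·t ≡ 0 (mod 3).
    The inverse of 2 mod 3 is 2 (since 2·2 = 4 = 1·3 + 1), so t ≡ 2·0 = 0 ≡ 0 (mod 3).
    Then x = 2 + 6·0 = 2, valid modulo lcm(6, 9) = 18: x ≡ 2 (mod 18).
  Combine with x ≡ 20 (mod 21): gcd(18, 21) = 3; 20 - 2 = 18, which IS divisible by 3, so compatible.
    Write x = 2 + 18·t and substitute into x ≡ 20 (mod 21): 18·t ≡ 20 − 2 = 18 (mod 21).
    Divide the congruence (and modulus) by g = 3: 6·t ≡ 6 (mod 7).
    The inverse of 6 mod 7 is 6 (since 6·6 = 36 = 5·7 + 1), so t ≡ 6·6 = 36 ≡ 1 (mod 7).
    Then x = 2 + 18·1 = 20, valid modulo lcm(18, 21) = 126: x ≡ 20 (mod 126).
Verify: 20 mod 6 = 2, 20 mod 9 = 2, 20 mod 21 = 20.

x ≡ 20 (mod 126).


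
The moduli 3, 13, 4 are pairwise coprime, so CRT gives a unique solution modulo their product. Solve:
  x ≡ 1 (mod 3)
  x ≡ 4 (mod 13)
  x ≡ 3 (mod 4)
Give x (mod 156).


Moduli 3, 13, 4 are pairwise coprime; by CRT there is a unique solution modulo M = 3 · 13 · 4 = 156.
Solve pairwise, accumulating the modulus:
  Start with x ≡ 1 (mod 3).
  Combine with x ≡ 4 (mod 13): since gcd(3, 13) = 1, we get a unique residue mod 39.
    Write x = 1 + 3·t and substitute into x ≡ 4 (mod 13): 3·t ≡ 4 − 1 = 3 (mod 13).
    The inverse of 3 mod 13 is 9 (since 3·9 = 27 = 2·13 + 1), so t ≡ 9·3 = 27 ≡ 1 (mod 13).
    Then x = 1 + 3·1 = 4, valid modulo lcm(3, 13) = 39: x ≡ 4 (mod 39).
  Combine with x ≡ 3 (mod 4): since gcd(39, 4) = 1, we get a unique residue mod 156.
    Write x = 4 + 39·t and substitute into x ≡ 3 (mod 4): 39·t ≡ 3 − 4 = -1 (mod 4).
    Reduce coefficients mod 4: 3·t ≡ 3 (mod 4).
    The inverse of 3 mod 4 is 3 (since 3·3 = 9 = 2·4 + 1), so t ≡ 3·3 = 9 ≡ 1 (mod 4).
    Then x = 4 + 39·1 = 43, valid modulo lcm(39, 4) = 156: x ≡ 43 (mod 156).
Verify: 43 mod 3 = 1 ✓, 43 mod 13 = 4 ✓, 43 mod 4 = 3 ✓.

x ≡ 43 (mod 156).


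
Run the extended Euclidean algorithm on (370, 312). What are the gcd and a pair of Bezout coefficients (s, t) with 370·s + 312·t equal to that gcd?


Euclidean algorithm on (370, 312) — divide until remainder is 0:
  370 = 1 · 312 + 58
  312 = 5 · 58 + 22
  58 = 2 · 22 + 14
  22 = 1 · 14 + 8
  14 = 1 · 8 + 6
  8 = 1 · 6 + 2
  6 = 3 · 2 + 0
gcd(370, 312) = 2.
Track Bezout coefficients alongside the remainders: start with r₀ = 370 = a·1 + b·0 (s = 1, t = 0) and r₁ = 312 = a·0 + b·1 (s = 0, t = 1); each new remainder r_{k+1} = r_{k-1} − q_k·r_k inherits s_{k+1} = s_{k-1} − q_k·s_k, t_{k+1} = t_{k-1} − q_k·t_k, so r_k = a·s_k + b·t_k at every step:
  q = 1: r = 58, s = 1 − 1·0 = 1, t = 0 − 1·1 = -1  (check: 370·1 + 312·(-1) = 58)
  q = 5: r = 22, s = 0 − 5·1 = -5, t = 1 − 5·(-1) = 6  (check: 370·(-5) + 312·6 = 22)
  q = 2: r = 14, s = 1 − 2·(-5) = 11, t = -1 − 2·6 = -13  (check: 370·11 + 312·(-13) = 14)
  q = 1: r = 8, s = -5 − 1·11 = -16, t = 6 − 1·(-13) = 19  (check: 370·(-16) + 312·19 = 8)
  q = 1: r = 6, s = 11 − 1·(-16) = 27, t = -13 − 1·19 = -32  (check: 370·27 + 312·(-32) = 6)
  q = 1: r = 2, s = -16 − 1·27 = -43, t = 19 − 1·(-32) = 51  (check: 370·(-43) + 312·51 = 2)
The row with r = 2 (the gcd) gives the Bezout coefficients s = -43, t = 51.
Result: 370 · (-43) + 312 · (51) = 2.

gcd(370, 312) = 2; s = -43, t = 51 (check: 370·(-43) + 312·51 = 2).


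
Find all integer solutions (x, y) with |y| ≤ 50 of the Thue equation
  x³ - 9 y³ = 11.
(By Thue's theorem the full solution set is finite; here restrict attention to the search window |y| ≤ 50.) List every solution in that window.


The equation is x³ - 9y³ = 11. For fixed y, x³ = 9·y³ + 11, so a solution requires the RHS to be a perfect cube.
Strategy: iterate y from -50 to 50, compute RHS = 9·y³ + 11, and check whether it is a (positive or negative) perfect cube.
Check small values of y:
  y = 0: RHS = 11 is not a perfect cube.
  y = 1: RHS = 20 is not a perfect cube.
  y = -1: RHS = 2 is not a perfect cube.
  y = 2: RHS = 83 is not a perfect cube.
  y = -2: RHS = -61 is not a perfect cube.
  y = 3: RHS = 254 is not a perfect cube.
  y = -3: RHS = -232 is not a perfect cube.
Continuing the search up to |y| = 50 finds no solutions either.
No (x, y) in the scanned range satisfies the equation.

No integer solutions with |y| ≤ 50.


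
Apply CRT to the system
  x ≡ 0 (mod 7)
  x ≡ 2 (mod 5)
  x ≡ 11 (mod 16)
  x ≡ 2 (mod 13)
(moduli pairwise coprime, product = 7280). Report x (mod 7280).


Product of moduli M = 7 · 5 · 16 · 13 = 7280.
Merge one congruence at a time:
  Start: x ≡ 0 (mod 7).
  Combine with x ≡ 2 (mod 5); new modulus lcm = 35.
    Write x = 0 + 7·t and substitute into x ≡ 2 (mod 5): 7·t ≡ 2 − 0 = 2 (mod 5).
    Reduce coefficients mod 5: 2·t ≡ 2 (mod 5).
    The inverse of 2 mod 5 is 3 (since 2·3 = 6 = 1·5 + 1), so t ≡ 3·2 = 6 ≡ 1 (mod 5).
    Then x = 0 + 7·1 = 7, valid modulo lcm(7, 5) = 35: x ≡ 7 (mod 35).
  Combine with x ≡ 11 (mod 16); new modulus lcm = 560.
    Write x = 7 + 35·t and substitute into x ≡ 11 (mod 16): 35·t ≡ 11 − 7 = 4 (mod 16).
    Reduce coefficients mod 16: 3·t ≡ 4 (mod 16).
    The inverse of 3 mod 16 is 11 (since 3·11 = 33 = 2·16 + 1), so t ≡ 11·4 = 44 ≡ 12 (mod 16).
    Then x = 7 + 35·12 = 427, valid modulo lcm(35, 16) = 560: x ≡ 427 (mod 560).
  Combine with x ≡ 2 (mod 13); new modulus lcm = 7280.
    Write x = 427 + 560·t and substitute into x ≡ 2 (mod 13): 560·t ≡ 2 − 427 = -425 (mod 13).
    Reduce coefficients mod 13: 1·t ≡ 4 (mod 13).
    So t ≡ 4 (mod 13).
    Then x = 427 + 560·4 = 2667, valid modulo lcm(560, 13) = 7280: x ≡ 2667 (mod 7280).
Verify against each original: 2667 mod 7 = 0, 2667 mod 5 = 2, 2667 mod 16 = 11, 2667 mod 13 = 2.

x ≡ 2667 (mod 7280).


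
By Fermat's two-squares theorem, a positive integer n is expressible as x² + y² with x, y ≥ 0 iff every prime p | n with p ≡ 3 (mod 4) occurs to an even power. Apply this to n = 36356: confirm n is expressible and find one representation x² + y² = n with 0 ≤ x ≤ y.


Step 1: Factor n = 36356 = 2^2 · 61 · 149.
Step 2: Check the mod-4 condition on each prime factor: 2 = 2 (special); 61 ≡ 1 (mod 4), exponent 1; 149 ≡ 1 (mod 4), exponent 1.
All primes ≡ 3 (mod 4) appear to even exponent (or don't appear), so by the two-squares theorem n IS expressible as a sum of two squares.
Step 3: Build a representation. Group n = k² · m with k = 2 and m = 61 · 149 = 9089 (a product of primes ≡ 1 (mod 4)); a representation of m scales to one of n via (k·x)² + (k·y)² = k²(x² + y²). Each prime p ≡ 1 (mod 4) is itself a sum of two squares; find a² by testing p − a² for a perfect square:
  61: 61 − 1² = 60, 61 − 2² = 57, 61 − 3² = 52, 61 − 4² = 45, 61 − 5² = 36 = 6² ⇒ 61 = 5² + 6².
  149: 149 − 1² = 148, 149 − 2² = 145, 149 − 3² = 140, 149 − 4² = 133, 149 − 5² = 124, 149 − 6² = 113, 149 − 7² = 100 = 10² ⇒ 149 = 7² + 10².
  Combine using the Brahmagupta–Fibonacci identity (a² + b²)(c² + d²) = (ac − bd)² + (ad + bc)² = (ac + bd)² + (ad − bc)²:
  61 · 149 = 9089: from (5² + 6²)(7² + 10²), take (5·7 − 6·10, 5·10 + 6·7) = (35 − 60, 50 + 42) = (-25, 92); dropping signs (only squares matter) gives (25, 92); check 25² + 92² = 625 + 8464 = 9089 ✓.
  Scale by k = 2: (2·25, 2·92) = (50, 184).
Step 4: Order so x ≤ y and verify: 50² + 184² = 2500 + 33856 = 36356 = n. ✓

n = 36356 = 50² + 184² (one valid representation with x ≤ y).


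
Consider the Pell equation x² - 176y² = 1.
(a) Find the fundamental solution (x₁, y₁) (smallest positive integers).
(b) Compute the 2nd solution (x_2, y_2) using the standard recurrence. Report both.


Step 1: Find the fundamental solution (x₁, y₁) of x² - 176y² = 1.
  Expand √176 as a continued fraction. a₀ = ⌊√176⌋ = 13; iterate m_{k+1} = d_k·a_k − m_k, d_{k+1} = (176 − m_{k+1}²)/d_k, a_{k+1} = ⌊(a₀ + m_{k+1})/d_{k+1}⌋ (starting m₀ = 0, d₀ = 1), with convergents p_k = a_k·p_{k-1} + p_{k-2}, q_k = a_k·q_{k-1} + q_{k-2} (p₋₁ = 1, q₋₁ = 0):
  k = 0: a₀ = 13; p₀/q₀ = 13/1; p₀² − 176·q₀² = 169 − 176 = -7.
  k = 1: m = 13, d = 7, a = ⌊(13 + 13)/7⌋ = 3; p/q = (3·13 + 1)/(3·1 + 0) = 40/3; p² − 176·q² = 1600 − 1584 = 16.
  k = 2: m = 8, d = 16, a = ⌊(13 + 8)/16⌋ = 1; p/q = (1·40 + 13)/(1·3 + 1) = 53/4; p² − 176·q² = 2809 − 2816 = -7.
  k = 3: m = 8, d = 7, a = ⌊(13 + 8)/7⌋ = 3; p/q = (3·53 + 40)/(3·4 + 3) = 199/15; p² − 176·q² = 39601 − 39600 = 1.
  The first convergent with p² − 176·q² = 1 gives the fundamental solution (x₁, y₁) = (199, 15).
Step 2: Apply the recurrence (x_{n+1}, y_{n+1}) = (x₁x_n + 176y₁y_n, x₁y_n + y₁x_n) repeatedly.
  From (x_1, y_1) = (199, 15): x_2 = 199·199 + 176·15·15 = 79201; y_2 = 199·15 + 15·199 = 5970.
Step 3: Verify x_2² - 176·y_2² = 6272798401 - 6272798400 = 1 (should be 1). ✓

(x_1, y_1) = (199, 15); (x_2, y_2) = (79201, 5970).


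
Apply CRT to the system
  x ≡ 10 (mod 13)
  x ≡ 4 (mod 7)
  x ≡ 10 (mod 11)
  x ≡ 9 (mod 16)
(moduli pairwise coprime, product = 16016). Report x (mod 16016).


Product of moduli M = 13 · 7 · 11 · 16 = 16016.
Merge one congruence at a time:
  Start: x ≡ 10 (mod 13).
  Combine with x ≡ 4 (mod 7); new modulus lcm = 91.
    Write x = 10 + 13·t and substitute into x ≡ 4 (mod 7): 13·t ≡ 4 − 10 = -6 (mod 7).
    Reduce coefficients mod 7: 6·t ≡ 1 (mod 7).
    The inverse of 6 mod 7 is 6 (since 6·6 = 36 = 5·7 + 1), so t ≡ 6·1 = 6 ≡ 6 (mod 7).
    Then x = 10 + 13·6 = 88, valid modulo lcm(13, 7) = 91: x ≡ 88 (mod 91).
  Combine with x ≡ 10 (mod 11); new modulus lcm = 1001.
    Write x = 88 + 91·t and substitute into x ≡ 10 (mod 11): 91·t ≡ 10 − 88 = -78 (mod 11).
    Reduce coefficients mod 11: 3·t ≡ 10 (mod 11).
    The inverse of 3 mod 11 is 4 (since 3·4 = 12 = 1·11 + 1), so t ≡ 4·10 = 40 ≡ 7 (mod 11).
    Then x = 88 + 91·7 = 725, valid modulo lcm(91, 11) = 1001: x ≡ 725 (mod 1001).
  Combine with x ≡ 9 (mod 16); new modulus lcm = 16016.
    Write x = 725 + 1001·t and substitute into x ≡ 9 (mod 16): 1001·t ≡ 9 − 725 = -716 (mod 16).
    Reduce coefficients mod 16: 9·t ≡ 4 (mod 16).
    The inverse of 9 mod 16 is 9 (since 9·9 = 81 = 5·16 + 1), so t ≡ 9·4 = 36 ≡ 4 (mod 16).
    Then x = 725 + 1001·4 = 4729, valid modulo lcm(1001, 16) = 16016: x ≡ 4729 (mod 16016).
Verify against each original: 4729 mod 13 = 10, 4729 mod 7 = 4, 4729 mod 11 = 10, 4729 mod 16 = 9.

x ≡ 4729 (mod 16016).


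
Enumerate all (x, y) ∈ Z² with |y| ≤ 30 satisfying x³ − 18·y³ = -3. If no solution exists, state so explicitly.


The equation is x³ - 18y³ = -3. For fixed y, x³ = 18·y³ − 3, so a solution requires the RHS to be a perfect cube.
Strategy: iterate y from -30 to 30, compute RHS = 18·y³ − 3, and check whether it is a (positive or negative) perfect cube.
Check small values of y:
  y = 0: RHS = -3 is not a perfect cube.
  y = 1: RHS = 15 is not a perfect cube.
  y = -1: RHS = -21 is not a perfect cube.
  y = 2: RHS = 141 is not a perfect cube.
  y = -2: RHS = -147 is not a perfect cube.
  y = 3: RHS = 483 is not a perfect cube.
  y = -3: RHS = -489 is not a perfect cube.
Continuing the search up to |y| = 30 finds no solutions either.
No (x, y) in the scanned range satisfies the equation.

No integer solutions with |y| ≤ 30.


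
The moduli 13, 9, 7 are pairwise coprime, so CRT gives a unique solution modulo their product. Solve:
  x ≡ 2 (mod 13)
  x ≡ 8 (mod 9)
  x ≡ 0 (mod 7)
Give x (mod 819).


Moduli 13, 9, 7 are pairwise coprime; by CRT there is a unique solution modulo M = 13 · 9 · 7 = 819.
Solve pairwise, accumulating the modulus:
  Start with x ≡ 2 (mod 13).
  Combine with x ≡ 8 (mod 9): since gcd(13, 9) = 1, we get a unique residue mod 117.
    Write x = 2 + 13·t and substitute into x ≡ 8 (mod 9): 13·t ≡ 8 − 2 = 6 (mod 9).
    Reduce coefficients mod 9: 4·t ≡ 6 (mod 9).
    The inverse of 4 mod 9 is 7 (since 4·7 = 28 = 3·9 + 1), so t ≡ 7·6 = 42 ≡ 6 (mod 9).
    Then x = 2 + 13·6 = 80, valid modulo lcm(13, 9) = 117: x ≡ 80 (mod 117).
  Combine with x ≡ 0 (mod 7): since gcd(117, 7) = 1, we get a unique residue mod 819.
    Write x = 80 + 117·t and substitute into x ≡ 0 (mod 7): 117·t ≡ 0 − 80 = -80 (mod 7).
    Reduce coefficients mod 7: 5·t ≡ 4 (mod 7).
    The inverse of 5 mod 7 is 3 (since 5·3 = 15 = 2·7 + 1), so t ≡ 3·4 = 12 ≡ 5 (mod 7).
    Then x = 80 + 117·5 = 665, valid modulo lcm(117, 7) = 819: x ≡ 665 (mod 819).
Verify: 665 mod 13 = 2 ✓, 665 mod 9 = 8 ✓, 665 mod 7 = 0 ✓.

x ≡ 665 (mod 819).


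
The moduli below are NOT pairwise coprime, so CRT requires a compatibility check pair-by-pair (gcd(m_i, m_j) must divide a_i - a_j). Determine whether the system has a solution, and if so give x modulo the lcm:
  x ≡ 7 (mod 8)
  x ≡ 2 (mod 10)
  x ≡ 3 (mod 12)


Moduli 8, 10, 12 are not pairwise coprime, so CRT works modulo lcm(m_i) when all pairwise compatibility conditions hold.
Pairwise compatibility: gcd(m_i, m_j) must divide a_i - a_j for every pair.
Merge one congruence at a time:
  Start: x ≡ 7 (mod 8).
  Combine with x ≡ 2 (mod 10): gcd(8, 10) = 2, and 2 - 7 = -5 is NOT divisible by 2.
    ⇒ system is inconsistent (no integer solution).

No solution (the system is inconsistent).


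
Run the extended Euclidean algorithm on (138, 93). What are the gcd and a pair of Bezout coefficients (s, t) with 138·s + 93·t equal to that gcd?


Euclidean algorithm on (138, 93) — divide until remainder is 0:
  138 = 1 · 93 + 45
  93 = 2 · 45 + 3
  45 = 15 · 3 + 0
gcd(138, 93) = 3.
Track Bezout coefficients alongside the remainders: start with r₀ = 138 = a·1 + b·0 (s = 1, t = 0) and r₁ = 93 = a·0 + b·1 (s = 0, t = 1); each new remainder r_{k+1} = r_{k-1} − q_k·r_k inherits s_{k+1} = s_{k-1} − q_k·s_k, t_{k+1} = t_{k-1} − q_k·t_k, so r_k = a·s_k + b·t_k at every step:
  q = 1: r = 45, s = 1 − 1·0 = 1, t = 0 − 1·1 = -1  (check: 138·1 + 93·(-1) = 45)
  q = 2: r = 3, s = 0 − 2·1 = -2, t = 1 − 2·(-1) = 3  (check: 138·(-2) + 93·3 = 3)
The row with r = 3 (the gcd) gives the Bezout coefficients s = -2, t = 3.
Result: 138 · (-2) + 93 · (3) = 3.

gcd(138, 93) = 3; s = -2, t = 3 (check: 138·(-2) + 93·3 = 3).


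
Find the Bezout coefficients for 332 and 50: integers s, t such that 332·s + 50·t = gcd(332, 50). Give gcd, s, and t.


Euclidean algorithm on (332, 50) — divide until remainder is 0:
  332 = 6 · 50 + 32
  50 = 1 · 32 + 18
  32 = 1 · 18 + 14
  18 = 1 · 14 + 4
  14 = 3 · 4 + 2
  4 = 2 · 2 + 0
gcd(332, 50) = 2.
Track Bezout coefficients alongside the remainders: start with r₀ = 332 = a·1 + b·0 (s = 1, t = 0) and r₁ = 50 = a·0 + b·1 (s = 0, t = 1); each new remainder r_{k+1} = r_{k-1} − q_k·r_k inherits s_{k+1} = s_{k-1} − q_k·s_k, t_{k+1} = t_{k-1} − q_k·t_k, so r_k = a·s_k + b·t_k at every step:
  q = 6: r = 32, s = 1 − 6·0 = 1, t = 0 − 6·1 = -6  (check: 332·1 + 50·(-6) = 32)
  q = 1: r = 18, s = 0 − 1·1 = -1, t = 1 − 1·(-6) = 7  (check: 332·(-1) + 50·7 = 18)
  q = 1: r = 14, s = 1 − 1·(-1) = 2, t = -6 − 1·7 = -13  (check: 332·2 + 50·(-13) = 14)
  q = 1: r = 4, s = -1 − 1·2 = -3, t = 7 − 1·(-13) = 20  (check: 332·(-3) + 50·20 = 4)
  q = 3: r = 2, s = 2 − 3·(-3) = 11, t = -13 − 3·20 = -73  (check: 332·11 + 50·(-73) = 2)
The row with r = 2 (the gcd) gives the Bezout coefficients s = 11, t = -73.
Result: 332 · (11) + 50 · (-73) = 2.

gcd(332, 50) = 2; s = 11, t = -73 (check: 332·11 + 50·(-73) = 2).


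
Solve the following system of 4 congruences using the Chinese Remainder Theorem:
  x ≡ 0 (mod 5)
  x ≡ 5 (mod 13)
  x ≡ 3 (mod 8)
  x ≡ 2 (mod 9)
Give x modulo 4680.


Product of moduli M = 5 · 13 · 8 · 9 = 4680.
Merge one congruence at a time:
  Start: x ≡ 0 (mod 5).
  Combine with x ≡ 5 (mod 13); new modulus lcm = 65.
    Write x = 0 + 5·t and substitute into x ≡ 5 (mod 13): 5·t ≡ 5 − 0 = 5 (mod 13).
    The inverse of 5 mod 13 is 8 (since 5·8 = 40 = 3·13 + 1), so t ≡ 8·5 = 40 ≡ 1 (mod 13).
    Then x = 0 + 5·1 = 5, valid modulo lcm(5, 13) = 65: x ≡ 5 (mod 65).
  Combine with x ≡ 3 (mod 8); new modulus lcm = 520.
    Write x = 5 + 65·t and substitute into x ≡ 3 (mod 8): 65·t ≡ 3 − 5 = -2 (mod 8).
    Reduce coefficients mod 8: 1·t ≡ 6 (mod 8).
    So t ≡ 6 (mod 8).
    Then x = 5 + 65·6 = 395, valid modulo lcm(65, 8) = 520: x ≡ 395 (mod 520).
  Combine with x ≡ 2 (mod 9); new modulus lcm = 4680.
    Write x = 395 + 520·t and substitute into x ≡ 2 (mod 9): 520·t ≡ 2 − 395 = -393 (mod 9).
    Reduce coefficients mod 9: 7·t ≡ 3 (mod 9).
    The inverse of 7 mod 9 is 4 (since 7·4 = 28 = 3·9 + 1), so t ≡ 4·3 = 12 ≡ 3 (mod 9).
    Then x = 395 + 520·3 = 1955, valid modulo lcm(520, 9) = 4680: x ≡ 1955 (mod 4680).
Verify against each original: 1955 mod 5 = 0, 1955 mod 13 = 5, 1955 mod 8 = 3, 1955 mod 9 = 2.

x ≡ 1955 (mod 4680).


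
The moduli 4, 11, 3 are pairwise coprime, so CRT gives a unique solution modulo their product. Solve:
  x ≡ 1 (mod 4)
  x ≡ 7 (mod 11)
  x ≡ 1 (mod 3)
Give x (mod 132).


Moduli 4, 11, 3 are pairwise coprime; by CRT there is a unique solution modulo M = 4 · 11 · 3 = 132.
Solve pairwise, accumulating the modulus:
  Start with x ≡ 1 (mod 4).
  Combine with x ≡ 7 (mod 11): since gcd(4, 11) = 1, we get a unique residue mod 44.
    Write x = 1 + 4·t and substitute into x ≡ 7 (mod 11): 4·t ≡ 7 − 1 = 6 (mod 11).
    The inverse of 4 mod 11 is 3 (since 4·3 = 12 = 1·11 + 1), so t ≡ 3·6 = 18 ≡ 7 (mod 11).
    Then x = 1 + 4·7 = 29, valid modulo lcm(4, 11) = 44: x ≡ 29 (mod 44).
  Combine with x ≡ 1 (mod 3): since gcd(44, 3) = 1, we get a unique residue mod 132.
    Write x = 29 + 44·t and substitute into x ≡ 1 (mod 3): 44·t ≡ 1 − 29 = -28 (mod 3).
    Reduce coefficients mod 3: 2·t ≡ 2 (mod 3).
    The inverse of 2 mod 3 is 2 (since 2·2 = 4 = 1·3 + 1), so t ≡ 2·2 = 4 ≡ 1 (mod 3).
    Then x = 29 + 44·1 = 73, valid modulo lcm(44, 3) = 132: x ≡ 73 (mod 132).
Verify: 73 mod 4 = 1 ✓, 73 mod 11 = 7 ✓, 73 mod 3 = 1 ✓.

x ≡ 73 (mod 132).


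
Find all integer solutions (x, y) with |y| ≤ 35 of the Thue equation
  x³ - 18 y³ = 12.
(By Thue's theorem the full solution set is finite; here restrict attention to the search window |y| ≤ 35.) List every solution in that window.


The equation is x³ - 18y³ = 12. For fixed y, x³ = 18·y³ + 12, so a solution requires the RHS to be a perfect cube.
Strategy: iterate y from -35 to 35, compute RHS = 18·y³ + 12, and check whether it is a (positive or negative) perfect cube.
Check small values of y:
  y = 0: RHS = 12 is not a perfect cube.
  y = 1: RHS = 30 is not a perfect cube.
  y = -1: RHS = -6 is not a perfect cube.
  y = 2: RHS = 156 is not a perfect cube.
  y = -2: RHS = -132 is not a perfect cube.
  y = 3: RHS = 498 is not a perfect cube.
  y = -3: RHS = -474 is not a perfect cube.
Continuing the search up to |y| = 35 finds no solutions either.
No (x, y) in the scanned range satisfies the equation.

No integer solutions with |y| ≤ 35.


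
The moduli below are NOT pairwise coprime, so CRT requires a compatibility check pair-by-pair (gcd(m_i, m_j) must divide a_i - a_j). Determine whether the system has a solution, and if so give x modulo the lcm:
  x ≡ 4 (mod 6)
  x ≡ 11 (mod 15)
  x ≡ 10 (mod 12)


Moduli 6, 15, 12 are not pairwise coprime, so CRT works modulo lcm(m_i) when all pairwise compatibility conditions hold.
Pairwise compatibility: gcd(m_i, m_j) must divide a_i - a_j for every pair.
Merge one congruence at a time:
  Start: x ≡ 4 (mod 6).
  Combine with x ≡ 11 (mod 15): gcd(6, 15) = 3, and 11 - 4 = 7 is NOT divisible by 3.
    ⇒ system is inconsistent (no integer solution).

No solution (the system is inconsistent).


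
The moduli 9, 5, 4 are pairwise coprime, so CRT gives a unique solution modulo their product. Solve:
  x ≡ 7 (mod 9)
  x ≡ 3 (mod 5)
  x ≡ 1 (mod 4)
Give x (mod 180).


Moduli 9, 5, 4 are pairwise coprime; by CRT there is a unique solution modulo M = 9 · 5 · 4 = 180.
Solve pairwise, accumulating the modulus:
  Start with x ≡ 7 (mod 9).
  Combine with x ≡ 3 (mod 5): since gcd(9, 5) = 1, we get a unique residue mod 45.
    Write x = 7 + 9·t and substitute into x ≡ 3 (mod 5): 9·t ≡ 3 − 7 = -4 (mod 5).
    Reduce coefficients mod 5: 4·t ≡ 1 (mod 5).
    The inverse of 4 mod 5 is 4 (since 4·4 = 16 = 3·5 + 1), so t ≡ 4·1 = 4 ≡ 4 (mod 5).
    Then x = 7 + 9·4 = 43, valid modulo lcm(9, 5) = 45: x ≡ 43 (mod 45).
  Combine with x ≡ 1 (mod 4): since gcd(45, 4) = 1, we get a unique residue mod 180.
    Write x = 43 + 45·t and substitute into x ≡ 1 (mod 4): 45·t ≡ 1 − 43 = -42 (mod 4).
    Reduce coefficients mod 4: 1·t ≡ 2 (mod 4).
    So t ≡ 2 (mod 4).
    Then x = 43 + 45·2 = 133, valid modulo lcm(45, 4) = 180: x ≡ 133 (mod 180).
Verify: 133 mod 9 = 7 ✓, 133 mod 5 = 3 ✓, 133 mod 4 = 1 ✓.

x ≡ 133 (mod 180).
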